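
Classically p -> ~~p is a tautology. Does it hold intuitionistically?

This is double-negation introduction, which is intuitionistically derivable.
If a world forces p then every accessible world forces p (persistence), so none forces ~p; hence ~~p.

Yes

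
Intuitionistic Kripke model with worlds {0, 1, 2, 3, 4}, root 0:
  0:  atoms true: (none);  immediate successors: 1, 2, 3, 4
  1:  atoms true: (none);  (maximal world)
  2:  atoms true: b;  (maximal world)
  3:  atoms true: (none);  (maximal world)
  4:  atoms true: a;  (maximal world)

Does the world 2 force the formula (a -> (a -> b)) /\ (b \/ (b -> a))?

2 ||- (a -> (a -> b)) /\ (b \/ (b -> a)) since 2 forces both conjuncts.

Yes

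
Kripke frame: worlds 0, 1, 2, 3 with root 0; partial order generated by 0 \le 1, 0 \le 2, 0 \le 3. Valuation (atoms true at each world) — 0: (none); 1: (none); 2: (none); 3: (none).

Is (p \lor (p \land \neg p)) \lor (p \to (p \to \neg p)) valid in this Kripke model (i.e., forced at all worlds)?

0 \Vdash (p \lor (p \land \neg p)) \lor (p \to (p \to \neg p)) via the disjunct p \to (p \to \neg p).
Since the root 0 forces (p \lor (p \land \neg p)) \lor (p \to (p \to \neg p)) and forcing is persistent (monotone upward), every world forces it.

Yes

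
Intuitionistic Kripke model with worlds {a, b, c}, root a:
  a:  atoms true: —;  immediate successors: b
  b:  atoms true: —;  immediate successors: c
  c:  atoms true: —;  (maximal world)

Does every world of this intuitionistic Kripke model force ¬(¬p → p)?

Yes

a ⊩ ¬(¬p → p): no world accessible from a forces ¬p → p.
Since the root a forces ¬(¬p → p) and forcing is persistent (monotone upward), every world forces it.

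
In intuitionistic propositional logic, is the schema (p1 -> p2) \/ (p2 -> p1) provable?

No

This is the Gödel–Dummett linearity axiom, which is not intuitionistically valid.
A Kripke countermodel: worlds u0, u1, u2; order generated by u0 <= u1, u0 <= u2; atoms true at each world — u0:{}; u1:{p1}; u2:{p2}.
u0 ||-/- (p1 -> p2) \/ (p2 -> p1): neither disjunct is forced at u0.
u0 ||-/- p1 -> p2: at the accessible world u1, u1 ||- p1 but u1 ||-/- p2.
u1 lacks atom p2, so u1 ||-/- p2.
So the root u0 does not force the formula.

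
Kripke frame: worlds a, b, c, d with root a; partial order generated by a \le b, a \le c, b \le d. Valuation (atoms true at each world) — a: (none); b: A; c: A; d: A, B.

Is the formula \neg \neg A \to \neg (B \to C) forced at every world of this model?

Not every world: a \nVdash \neg \neg A \to \neg (B \to C).
a \nVdash \neg \neg A \to \neg (B \to C): already at a itself, a \Vdash \neg \neg A but a \nVdash \neg (B \to C).
a \nVdash \neg (B \to C) since c is accessible from a and c \Vdash B \to C.
c \Vdash B \to C vacuously: no world accessible from c forces the antecedent B.

No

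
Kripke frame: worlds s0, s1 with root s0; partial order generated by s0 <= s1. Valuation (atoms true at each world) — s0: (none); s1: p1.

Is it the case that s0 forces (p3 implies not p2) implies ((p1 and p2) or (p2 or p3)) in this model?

No

s0 does not force (p3 implies not p2) implies ((p1 and p2) or (p2 or p3)): already at s0 itself, s0 forces p3 implies not p2 but s0 does not force (p1 and p2) or (p2 or p3).
s0 does not force (p1 and p2) or (p2 or p3): neither disjunct is forced at s0.
s0 does not force p1 and p2 since s0 fails p1.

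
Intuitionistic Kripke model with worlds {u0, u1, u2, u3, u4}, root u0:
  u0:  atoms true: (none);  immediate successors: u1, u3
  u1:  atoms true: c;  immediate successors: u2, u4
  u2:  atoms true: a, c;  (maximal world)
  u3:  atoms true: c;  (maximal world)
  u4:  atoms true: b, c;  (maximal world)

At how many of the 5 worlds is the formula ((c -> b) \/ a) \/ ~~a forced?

u0: does not force it — u0 ||-/- ((c -> b) \/ a) \/ ~~a: neither disjunct is forced at u0.
u1: does not force it — u1 ||-/- ((c -> b) \/ a) \/ ~~a: neither disjunct is forced at u1.
u2: forces it.
u3: does not force it.
u4: forces it.
Worlds forcing the formula: {u2, u4}.

2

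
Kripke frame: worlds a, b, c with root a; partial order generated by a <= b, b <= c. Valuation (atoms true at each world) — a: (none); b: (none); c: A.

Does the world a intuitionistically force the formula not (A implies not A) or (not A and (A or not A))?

a forces not (A implies not A) or (not A and (A or not A)) via the disjunct not (A implies not A).

Yes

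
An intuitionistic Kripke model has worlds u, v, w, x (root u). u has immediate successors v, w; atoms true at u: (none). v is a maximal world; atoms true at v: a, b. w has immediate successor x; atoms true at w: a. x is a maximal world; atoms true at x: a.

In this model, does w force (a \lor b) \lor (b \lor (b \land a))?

Yes

w \Vdash (a \lor b) \lor (b \lor (b \land a)) via the disjunct a \lor b.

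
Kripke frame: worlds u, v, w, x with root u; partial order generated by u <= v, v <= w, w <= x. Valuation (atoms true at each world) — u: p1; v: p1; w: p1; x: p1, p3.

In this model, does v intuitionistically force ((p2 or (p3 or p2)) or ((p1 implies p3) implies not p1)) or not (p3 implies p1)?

v does not force ((p2 or (p3 or p2)) or ((p1 implies p3) implies not p1)) or not (p3 implies p1): neither disjunct is forced at v.
v does not force (p2 or (p3 or p2)) or ((p1 implies p3) implies not p1): neither disjunct is forced at v.
v does not force p2 or (p3 or p2): neither disjunct is forced at v.
v lacks atom p2, so v does not force p2.

No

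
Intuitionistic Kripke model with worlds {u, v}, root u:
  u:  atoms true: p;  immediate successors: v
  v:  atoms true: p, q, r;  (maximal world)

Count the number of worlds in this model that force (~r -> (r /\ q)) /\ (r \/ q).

1

u: does not force it — u ||-/- (~r -> (r /\ q)) /\ (r \/ q) since u fails r \/ q.
v: forces it.
Worlds forcing the formula: {v}.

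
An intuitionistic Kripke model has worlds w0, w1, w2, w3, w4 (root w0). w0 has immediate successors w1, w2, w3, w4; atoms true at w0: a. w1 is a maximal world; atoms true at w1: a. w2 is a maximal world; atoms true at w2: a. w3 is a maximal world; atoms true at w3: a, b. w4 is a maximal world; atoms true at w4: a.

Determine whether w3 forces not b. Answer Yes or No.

No

w3 does not force not b since w3 is accessible from w3 and w3 forces b.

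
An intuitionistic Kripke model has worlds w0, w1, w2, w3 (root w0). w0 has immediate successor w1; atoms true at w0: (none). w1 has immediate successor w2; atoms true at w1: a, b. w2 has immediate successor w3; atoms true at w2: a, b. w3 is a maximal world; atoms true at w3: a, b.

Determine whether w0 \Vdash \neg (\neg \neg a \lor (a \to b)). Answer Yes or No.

w0 \nVdash \neg (\neg \neg a \lor (a \to b)) since w0 is accessible from w0 and w0 \Vdash \neg \neg a \lor (a \to b).
w0 \Vdash \neg \neg a \lor (a \to b) via the disjunct \neg \neg a.

No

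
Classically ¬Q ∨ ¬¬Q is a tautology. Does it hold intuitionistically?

No

This is the weak law of excluded middle, which is not intuitionistically valid.
A Kripke countermodel: worlds u0, u1, u2; order generated by u0 ≤ u1, u0 ≤ u2; atoms true at each world — u0:{}; u1:{Q}; u2:{}.
u0 ⊮ ¬Q ∨ ¬¬Q: neither disjunct is forced at u0.
u0 ⊮ ¬Q since u1 is accessible from u0 and u1 ⊩ Q.
So the root u0 does not force the formula.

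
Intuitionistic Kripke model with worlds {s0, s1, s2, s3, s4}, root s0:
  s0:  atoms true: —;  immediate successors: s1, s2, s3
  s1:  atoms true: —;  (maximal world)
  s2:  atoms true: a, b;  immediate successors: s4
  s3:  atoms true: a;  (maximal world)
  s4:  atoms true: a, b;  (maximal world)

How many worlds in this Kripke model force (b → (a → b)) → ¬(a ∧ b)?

s0: does not force it — s0 ⊮ (b → (a → b)) → ¬(a ∧ b): already at s0 itself, s0 ⊩ b → (a → b) but s0 ⊮ ¬(a ∧ b).
s1: forces it.
s2: does not force it — s2 ⊮ (b → (a → b)) → ¬(a ∧ b): already at s2 itself, s2 ⊩ b → (a → b) but s2 ⊮ ¬(a ∧ b).
s3: forces it.
s4: does not force it — s4 ⊮ (b → (a → b)) → ¬(a ∧ b): already at s4 itself, s4 ⊩ b → (a → b) but s4 ⊮ ¬(a ∧ b).
Worlds forcing the formula: {s1, s3}.

2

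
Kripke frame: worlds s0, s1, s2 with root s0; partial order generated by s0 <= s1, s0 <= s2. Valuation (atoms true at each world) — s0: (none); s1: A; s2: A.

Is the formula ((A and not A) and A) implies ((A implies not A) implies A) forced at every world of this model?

Yes

s0 forces ((A and not A) and A) implies ((A implies not A) implies A) vacuously: no world accessible from s0 forces the antecedent (A and not A) and A.
Since the root s0 forces ((A and not A) and A) implies ((A implies not A) implies A) and forcing is persistent (monotone upward), every world forces it.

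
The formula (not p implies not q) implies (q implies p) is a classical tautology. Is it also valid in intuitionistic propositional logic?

No

This is the converse of contraposition, which is not intuitionistically valid.
A Kripke countermodel: worlds s0, s1; order generated by s0 <= s1; atoms true at each world — s0:{q}; s1:{p,q}.
s0 does not force (not p implies not q) implies (q implies p): already at s0 itself, s0 forces not p implies not q but s0 does not force q implies p.
s0 does not force q implies p: already at s0 itself, s0 forces q but s0 does not force p.
s0 lacks atom p, so s0 does not force p.
So the root s0 does not force the formula.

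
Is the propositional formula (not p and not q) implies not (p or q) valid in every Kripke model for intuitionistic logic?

Yes

This is a constructively valid De Morgan direction (conjunction of negations to negated disjunction), which is intuitionistically derivable.
If both not p and not q hold at a world, no accessible world forces p or forces q, so none forces p or q.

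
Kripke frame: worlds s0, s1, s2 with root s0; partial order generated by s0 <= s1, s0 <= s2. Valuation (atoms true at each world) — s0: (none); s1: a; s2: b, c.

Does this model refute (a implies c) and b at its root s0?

Yes

s0 does not force (a implies c) and b since s0 fails a implies c.
So the root s0 does not force (a implies c) and b; the model is a countermodel.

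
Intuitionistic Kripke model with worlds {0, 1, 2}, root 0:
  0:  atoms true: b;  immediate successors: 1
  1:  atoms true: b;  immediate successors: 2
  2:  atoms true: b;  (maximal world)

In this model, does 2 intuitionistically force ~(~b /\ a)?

2 ||- ~(~b /\ a): no world accessible from 2 forces ~b /\ a.

Yes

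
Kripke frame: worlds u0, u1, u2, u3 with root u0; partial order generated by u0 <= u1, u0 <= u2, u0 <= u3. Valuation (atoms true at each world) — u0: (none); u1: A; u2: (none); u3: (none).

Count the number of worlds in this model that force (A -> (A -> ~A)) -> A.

1

u0: does not force it — u0 ||-/- (A -> (A -> ~A)) -> A: at the accessible world u2, u2 ||- A -> (A -> ~A) but u2 ||-/- A.
u1: forces it.
u2: does not force it.
u3: does not force it.
Worlds forcing the formula: {u1}.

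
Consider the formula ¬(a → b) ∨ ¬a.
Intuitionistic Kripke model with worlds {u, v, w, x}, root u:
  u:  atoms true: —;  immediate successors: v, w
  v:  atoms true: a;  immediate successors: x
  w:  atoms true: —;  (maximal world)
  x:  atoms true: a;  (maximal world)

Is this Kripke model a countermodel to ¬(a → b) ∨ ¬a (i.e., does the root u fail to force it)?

Yes

u ⊮ ¬(a → b) ∨ ¬a: neither disjunct is forced at u.
u ⊮ ¬(a → b) since w is accessible from u and w ⊩ a → b.
w ⊩ a → b vacuously: no world accessible from w forces the antecedent a.
So the root u does not force ¬(a → b) ∨ ¬a; the model is a countermodel.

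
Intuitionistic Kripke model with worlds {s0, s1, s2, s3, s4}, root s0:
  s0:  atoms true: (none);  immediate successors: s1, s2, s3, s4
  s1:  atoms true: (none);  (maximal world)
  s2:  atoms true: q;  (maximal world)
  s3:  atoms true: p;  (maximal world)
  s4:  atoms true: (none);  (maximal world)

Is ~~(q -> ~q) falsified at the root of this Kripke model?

s0 ||-/- ~~(q -> ~q) since s2 is accessible from s0 and s2 ||- ~(q -> ~q).
s2 ||- ~(q -> ~q): no world accessible from s2 forces q -> ~q.
So the root s0 does not force ~~(q -> ~q); the model is a countermodel.

Yes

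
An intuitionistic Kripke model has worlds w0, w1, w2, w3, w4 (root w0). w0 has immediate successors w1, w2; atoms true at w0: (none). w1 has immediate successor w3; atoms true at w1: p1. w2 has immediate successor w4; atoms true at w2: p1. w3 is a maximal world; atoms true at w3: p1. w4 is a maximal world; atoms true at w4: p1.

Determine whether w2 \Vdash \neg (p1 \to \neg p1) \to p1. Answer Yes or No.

w2 \Vdash \neg (p1 \to \neg p1) \to p1: every world accessible from w2 that forces \neg (p1 \to \neg p1) (namely w2, w4) also forces p1.

Yes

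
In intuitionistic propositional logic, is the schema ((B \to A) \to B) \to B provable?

No

This is Peirce's law, which is not intuitionistically valid.
A Kripke countermodel: worlds u, v; order generated by u \le v; atoms true at each world — u:{}; v:{B}.
u \nVdash ((B \to A) \to B) \to B: already at u itself, u \Vdash (B \to A) \to B but u \nVdash B.
u lacks atom B, so u \nVdash B.
So the root u does not force the formula.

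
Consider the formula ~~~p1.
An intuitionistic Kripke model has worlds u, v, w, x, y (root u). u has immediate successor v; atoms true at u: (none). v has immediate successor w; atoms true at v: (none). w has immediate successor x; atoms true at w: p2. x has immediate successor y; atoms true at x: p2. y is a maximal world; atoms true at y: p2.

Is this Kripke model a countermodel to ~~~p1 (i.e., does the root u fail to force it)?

No

u ||- ~~~p1: no world accessible from u forces ~~p1.
So the root u forces ~~~p1; the model is not a countermodel.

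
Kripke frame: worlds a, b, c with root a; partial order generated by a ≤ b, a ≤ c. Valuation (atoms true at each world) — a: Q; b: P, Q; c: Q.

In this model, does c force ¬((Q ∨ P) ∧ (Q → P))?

Yes

c ⊩ ¬((Q ∨ P) ∧ (Q → P)): no world accessible from c forces (Q ∨ P) ∧ (Q → P).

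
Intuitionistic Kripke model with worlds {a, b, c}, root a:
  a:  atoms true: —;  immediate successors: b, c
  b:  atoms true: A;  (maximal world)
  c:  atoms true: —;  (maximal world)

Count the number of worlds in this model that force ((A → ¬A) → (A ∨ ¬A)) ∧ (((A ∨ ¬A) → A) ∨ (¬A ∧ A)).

1

a: does not force it — a ⊮ ((A → ¬A) → (A ∨ ¬A)) ∧ (((A ∨ ¬A) → A) ∨ (¬A ∧ A)) since a fails ((A ∨ ¬A) → A) ∨ (¬A ∧ A).
b: forces it.
c: does not force it — c ⊮ ((A → ¬A) → (A ∨ ¬A)) ∧ (((A ∨ ¬A) → A) ∨ (¬A ∧ A)) since c fails ((A ∨ ¬A) → A) ∨ (¬A ∧ A).
Worlds forcing the formula: {b}.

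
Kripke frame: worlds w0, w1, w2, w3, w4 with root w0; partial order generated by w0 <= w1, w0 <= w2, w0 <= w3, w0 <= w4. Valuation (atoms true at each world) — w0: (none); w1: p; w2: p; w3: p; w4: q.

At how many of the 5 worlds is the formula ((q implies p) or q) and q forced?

1

w0: does not force it — w0 does not force ((q implies p) or q) and q since w0 fails (q implies p) or q.
w1: does not force it — w1 does not force ((q implies p) or q) and q since w1 fails q.
w2: does not force it — w2 does not force ((q implies p) or q) and q since w2 fails q.
w3: does not force it.
w4: forces it.
Worlds forcing the formula: {w4}.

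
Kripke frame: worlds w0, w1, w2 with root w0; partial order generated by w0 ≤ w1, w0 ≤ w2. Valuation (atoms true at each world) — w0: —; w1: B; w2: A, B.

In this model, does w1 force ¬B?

No

w1 ⊮ ¬B since w1 is accessible from w1 and w1 ⊩ B.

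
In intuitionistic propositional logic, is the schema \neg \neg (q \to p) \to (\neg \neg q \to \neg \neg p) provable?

This is the distribution of double negation over implication, which is intuitionistically derivable.
Assume \neg \neg (q \to p) and \neg \neg q; suppose \neg p. Then q \to p would give \neg q (by contraposition), contradicting \neg \neg q; so \neg (q \to p), contradicting \neg \neg (q \to p). Hence \neg \neg p.

Yes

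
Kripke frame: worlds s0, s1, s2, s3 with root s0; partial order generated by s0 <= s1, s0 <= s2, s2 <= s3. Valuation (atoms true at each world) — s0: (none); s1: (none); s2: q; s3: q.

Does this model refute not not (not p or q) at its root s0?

No

s0 forces not not (not p or q): no world accessible from s0 forces not (not p or q).
So the root s0 forces not not (not p or q); the model is not a countermodel.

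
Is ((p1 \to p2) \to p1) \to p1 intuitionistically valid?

This is Peirce's law, which is not intuitionistically valid.
A Kripke countermodel: worlds a, b; order generated by a \le b; atoms true at each world — a:{}; b:{p1}.
a \nVdash ((p1 \to p2) \to p1) \to p1: already at a itself, a \Vdash (p1 \to p2) \to p1 but a \nVdash p1.
a lacks atom p1, so a \nVdash p1.
So the root a does not force the formula.

No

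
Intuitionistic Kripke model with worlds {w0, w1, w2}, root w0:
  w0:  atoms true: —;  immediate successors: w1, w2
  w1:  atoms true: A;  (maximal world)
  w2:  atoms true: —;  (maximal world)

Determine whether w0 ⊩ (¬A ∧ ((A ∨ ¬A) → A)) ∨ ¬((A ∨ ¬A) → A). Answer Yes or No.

w0 ⊮ (¬A ∧ ((A ∨ ¬A) → A)) ∨ ¬((A ∨ ¬A) → A): neither disjunct is forced at w0.
w0 ⊮ ¬A ∧ ((A ∨ ¬A) → A) since w0 fails ¬A.

No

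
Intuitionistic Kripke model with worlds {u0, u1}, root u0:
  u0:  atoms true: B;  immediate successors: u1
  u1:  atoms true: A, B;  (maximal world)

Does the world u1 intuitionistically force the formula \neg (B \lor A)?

u1 \nVdash \neg (B \lor A) since u1 is accessible from u1 and u1 \Vdash B \lor A.
u1 \Vdash B \lor A via the disjunct B.

No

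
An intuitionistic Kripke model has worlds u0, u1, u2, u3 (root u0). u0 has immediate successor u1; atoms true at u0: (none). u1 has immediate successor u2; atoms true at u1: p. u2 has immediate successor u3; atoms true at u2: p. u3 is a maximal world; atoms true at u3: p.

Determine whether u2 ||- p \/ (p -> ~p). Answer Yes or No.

Yes

u2 ||- p \/ (p -> ~p) via the disjunct p.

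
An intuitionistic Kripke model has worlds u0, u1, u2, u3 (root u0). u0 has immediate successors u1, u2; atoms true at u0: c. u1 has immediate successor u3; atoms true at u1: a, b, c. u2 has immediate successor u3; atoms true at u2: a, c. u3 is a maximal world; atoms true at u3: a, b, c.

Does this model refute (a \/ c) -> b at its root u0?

u0 ||-/- (a \/ c) -> b: already at u0 itself, u0 ||- a \/ c but u0 ||-/- b.
u0 lacks atom b, so u0 ||-/- b.
So the root u0 does not force (a \/ c) -> b; the model is a countermodel.

Yes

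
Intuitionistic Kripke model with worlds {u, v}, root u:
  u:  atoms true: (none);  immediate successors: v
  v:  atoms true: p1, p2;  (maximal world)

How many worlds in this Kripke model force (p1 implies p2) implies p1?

1

u: does not force it — u does not force (p1 implies p2) implies p1: already at u itself, u forces p1 implies p2 but u does not force p1.
v: forces it.
Worlds forcing the formula: {v}.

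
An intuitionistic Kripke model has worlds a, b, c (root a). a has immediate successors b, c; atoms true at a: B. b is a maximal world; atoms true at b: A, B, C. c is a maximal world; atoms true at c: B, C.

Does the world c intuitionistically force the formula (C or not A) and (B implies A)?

No

c does not force (C or not A) and (B implies A) since c fails B implies A.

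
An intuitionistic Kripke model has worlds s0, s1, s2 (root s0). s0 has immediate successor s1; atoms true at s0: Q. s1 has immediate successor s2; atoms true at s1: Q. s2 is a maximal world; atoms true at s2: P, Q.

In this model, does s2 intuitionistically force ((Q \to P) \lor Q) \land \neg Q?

s2 \nVdash ((Q \to P) \lor Q) \land \neg Q since s2 fails \neg Q.

No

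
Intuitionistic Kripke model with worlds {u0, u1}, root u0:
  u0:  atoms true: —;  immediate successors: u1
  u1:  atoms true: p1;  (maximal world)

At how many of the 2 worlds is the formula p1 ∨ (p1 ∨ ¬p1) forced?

u0: does not force it — u0 ⊮ p1 ∨ (p1 ∨ ¬p1): neither disjunct is forced at u0.
u1: forces it.
Worlds forcing the formula: {u1}.

1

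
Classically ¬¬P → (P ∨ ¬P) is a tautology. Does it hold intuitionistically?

This is a variant of double-negation elimination (deriving excluded middle from double negation), which is not intuitionistically valid.
A Kripke countermodel: worlds u0, u1; order generated by u0 ≤ u1; atoms true at each world — u0:{}; u1:{P}.
u0 ⊮ ¬¬P → (P ∨ ¬P): already at u0 itself, u0 ⊩ ¬¬P but u0 ⊮ P ∨ ¬P.
u0 ⊮ P ∨ ¬P: neither disjunct is forced at u0.
u0 lacks atom P, so u0 ⊮ P.
So the root u0 does not force the formula.

No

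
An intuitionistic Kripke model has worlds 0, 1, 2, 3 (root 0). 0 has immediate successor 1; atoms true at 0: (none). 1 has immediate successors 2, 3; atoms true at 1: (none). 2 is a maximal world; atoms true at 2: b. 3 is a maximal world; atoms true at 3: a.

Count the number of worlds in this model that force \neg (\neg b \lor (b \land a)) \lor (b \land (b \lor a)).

1

0: does not force it — 0 \nVdash \neg (\neg b \lor (b \land a)) \lor (b \land (b \lor a)): neither disjunct is forced at 0.
1: does not force it — 1 \nVdash \neg (\neg b \lor (b \land a)) \lor (b \land (b \lor a)): neither disjunct is forced at 1.
2: forces it.
3: does not force it — 3 \nVdash \neg (\neg b \lor (b \land a)) \lor (b \land (b \lor a)): neither disjunct is forced at 3.
Worlds forcing the formula: {2}.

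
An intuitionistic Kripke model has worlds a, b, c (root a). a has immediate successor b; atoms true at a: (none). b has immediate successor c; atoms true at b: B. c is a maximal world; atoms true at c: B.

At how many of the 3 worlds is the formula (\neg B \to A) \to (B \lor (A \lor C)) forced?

a: does not force it — a \nVdash (\neg B \to A) \to (B \lor (A \lor C)): already at a itself, a \Vdash \neg B \to A but a \nVdash B \lor (A \lor C).
b: forces it.
c: forces it.
Worlds forcing the formula: {b, c}.

2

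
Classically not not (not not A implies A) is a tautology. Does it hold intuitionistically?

Yes

This is the double negation of double-negation elimination, which is intuitionistically derivable.
By Glivenko's theorem the double negation of any classical propositional tautology is intuitionistically provable; not not A implies A is classically a tautology.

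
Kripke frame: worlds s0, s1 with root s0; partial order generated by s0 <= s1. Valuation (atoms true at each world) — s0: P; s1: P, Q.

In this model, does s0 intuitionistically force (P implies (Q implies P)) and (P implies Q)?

No

s0 does not force (P implies (Q implies P)) and (P implies Q) since s0 fails P implies Q.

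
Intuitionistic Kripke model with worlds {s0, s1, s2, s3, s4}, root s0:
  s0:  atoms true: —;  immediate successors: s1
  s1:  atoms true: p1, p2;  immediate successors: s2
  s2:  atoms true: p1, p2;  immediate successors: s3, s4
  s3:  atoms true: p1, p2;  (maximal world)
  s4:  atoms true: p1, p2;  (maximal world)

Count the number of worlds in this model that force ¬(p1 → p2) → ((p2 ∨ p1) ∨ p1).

s0: forces it.
s1: forces it.
s2: forces it.
s3: forces it.
s4: forces it.
Worlds forcing the formula: {s0, s1, s2, s3, s4}.

5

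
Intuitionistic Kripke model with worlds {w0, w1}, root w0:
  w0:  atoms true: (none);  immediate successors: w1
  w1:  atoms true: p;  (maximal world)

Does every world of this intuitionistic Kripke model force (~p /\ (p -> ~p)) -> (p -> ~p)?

Yes

w0 ||- (~p /\ (p -> ~p)) -> (p -> ~p) vacuously: no world accessible from w0 forces the antecedent ~p /\ (p -> ~p).
Since the root w0 forces (~p /\ (p -> ~p)) -> (p -> ~p) and forcing is persistent (monotone upward), every world forces it.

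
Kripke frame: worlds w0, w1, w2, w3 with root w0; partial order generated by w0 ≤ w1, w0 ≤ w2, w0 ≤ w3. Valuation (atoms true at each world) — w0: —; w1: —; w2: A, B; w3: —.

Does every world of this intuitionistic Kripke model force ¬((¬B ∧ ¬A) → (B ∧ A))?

No

Not every world: w0 ⊮ ¬((¬B ∧ ¬A) → (B ∧ A)).
w0 ⊮ ¬((¬B ∧ ¬A) → (B ∧ A)) since w2 is accessible from w0 and w2 ⊩ (¬B ∧ ¬A) → (B ∧ A).
w2 ⊩ (¬B ∧ ¬A) → (B ∧ A) vacuously: no world accessible from w2 forces the antecedent ¬B ∧ ¬A.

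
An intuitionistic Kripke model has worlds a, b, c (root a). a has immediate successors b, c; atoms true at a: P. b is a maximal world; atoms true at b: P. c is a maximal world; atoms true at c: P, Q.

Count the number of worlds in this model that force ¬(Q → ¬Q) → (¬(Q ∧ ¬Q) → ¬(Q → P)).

1

a: does not force it — a ⊮ ¬(Q → ¬Q) → (¬(Q ∧ ¬Q) → ¬(Q → P)): at the accessible world c, c ⊩ ¬(Q → ¬Q) but c ⊮ ¬(Q ∧ ¬Q) → ¬(Q → P).
b: forces it.
c: does not force it — c ⊮ ¬(Q → ¬Q) → (¬(Q ∧ ¬Q) → ¬(Q → P)): already at c itself, c ⊩ ¬(Q → ¬Q) but c ⊮ ¬(Q ∧ ¬Q) → ¬(Q → P).
Worlds forcing the formula: {b}.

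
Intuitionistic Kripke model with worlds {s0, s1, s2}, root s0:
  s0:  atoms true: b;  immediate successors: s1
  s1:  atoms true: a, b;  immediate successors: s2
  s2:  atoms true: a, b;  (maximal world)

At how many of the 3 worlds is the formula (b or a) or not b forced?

3

s0: forces it.
s1: forces it.
s2: forces it.
Worlds forcing the formula: {s0, s1, s2}.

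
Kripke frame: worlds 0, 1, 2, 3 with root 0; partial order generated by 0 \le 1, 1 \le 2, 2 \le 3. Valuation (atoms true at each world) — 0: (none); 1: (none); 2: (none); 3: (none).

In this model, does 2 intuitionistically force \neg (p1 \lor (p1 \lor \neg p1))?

No

2 \nVdash \neg (p1 \lor (p1 \lor \neg p1)) since 2 is accessible from 2 and 2 \Vdash p1 \lor (p1 \lor \neg p1).
2 \Vdash p1 \lor (p1 \lor \neg p1) via the disjunct p1 \lor \neg p1.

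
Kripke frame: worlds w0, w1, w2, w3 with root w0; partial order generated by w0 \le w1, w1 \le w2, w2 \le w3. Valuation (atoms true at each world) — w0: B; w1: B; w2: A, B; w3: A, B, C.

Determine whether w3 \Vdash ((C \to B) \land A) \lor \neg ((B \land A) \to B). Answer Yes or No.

w3 \Vdash ((C \to B) \land A) \lor \neg ((B \land A) \to B) via the disjunct (C \to B) \land A.

Yes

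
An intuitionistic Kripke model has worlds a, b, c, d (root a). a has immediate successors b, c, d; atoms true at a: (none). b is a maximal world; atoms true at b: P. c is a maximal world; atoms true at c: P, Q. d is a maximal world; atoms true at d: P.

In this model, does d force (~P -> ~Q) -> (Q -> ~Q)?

Yes

d ||- (~P -> ~Q) -> (Q -> ~Q): every world accessible from d that forces ~P -> ~Q (namely d) also forces Q -> ~Q.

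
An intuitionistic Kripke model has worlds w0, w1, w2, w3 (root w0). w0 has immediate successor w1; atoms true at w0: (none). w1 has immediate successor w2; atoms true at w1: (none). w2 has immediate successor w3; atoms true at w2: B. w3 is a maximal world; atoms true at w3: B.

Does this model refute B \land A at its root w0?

w0 \nVdash B \land A since w0 fails B.
So the root w0 does not force B \land A; the model is a countermodel.

Yes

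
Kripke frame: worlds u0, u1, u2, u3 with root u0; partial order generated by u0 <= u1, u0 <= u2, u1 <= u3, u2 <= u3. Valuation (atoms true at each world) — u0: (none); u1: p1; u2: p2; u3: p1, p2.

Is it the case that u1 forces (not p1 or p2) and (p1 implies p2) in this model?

u1 does not force (not p1 or p2) and (p1 implies p2) since u1 fails not p1 or p2.

No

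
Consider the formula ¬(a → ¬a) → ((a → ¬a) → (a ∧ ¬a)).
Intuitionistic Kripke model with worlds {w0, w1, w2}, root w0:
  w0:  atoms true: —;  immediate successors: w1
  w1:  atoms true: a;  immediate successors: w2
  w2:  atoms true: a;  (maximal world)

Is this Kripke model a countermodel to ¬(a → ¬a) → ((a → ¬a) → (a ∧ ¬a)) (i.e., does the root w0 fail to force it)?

No

w0 ⊩ ¬(a → ¬a) → ((a → ¬a) → (a ∧ ¬a)): every world accessible from w0 that forces ¬(a → ¬a) (namely w0, w1, w2) also forces (a → ¬a) → (a ∧ ¬a).
So the root w0 forces ¬(a → ¬a) → ((a → ¬a) → (a ∧ ¬a)); the model is not a countermodel.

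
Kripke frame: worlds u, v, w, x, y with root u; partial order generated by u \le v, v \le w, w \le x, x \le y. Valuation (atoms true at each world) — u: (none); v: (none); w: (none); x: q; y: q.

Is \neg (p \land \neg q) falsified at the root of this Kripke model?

u \Vdash \neg (p \land \neg q): no world accessible from u forces p \land \neg q.
So the root u forces \neg (p \land \neg q); the model is not a countermodel.

No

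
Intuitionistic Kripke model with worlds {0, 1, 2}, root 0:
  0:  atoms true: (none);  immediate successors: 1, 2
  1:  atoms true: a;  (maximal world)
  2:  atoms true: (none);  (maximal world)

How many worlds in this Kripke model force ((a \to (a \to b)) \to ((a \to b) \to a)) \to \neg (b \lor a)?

0: does not force it — 0 \nVdash ((a \to (a \to b)) \to ((a \to b) \to a)) \to \neg (b \lor a): at the accessible world 1, 1 \Vdash (a \to (a \to b)) \to ((a \to b) \to a) but 1 \nVdash \neg (b \lor a).
1: does not force it — 1 \nVdash ((a \to (a \to b)) \to ((a \to b) \to a)) \to \neg (b \lor a): already at 1 itself, 1 \Vdash (a \to (a \to b)) \to ((a \to b) \to a) but 1 \nVdash \neg (b \lor a).
2: forces it.
Worlds forcing the formula: {2}.

1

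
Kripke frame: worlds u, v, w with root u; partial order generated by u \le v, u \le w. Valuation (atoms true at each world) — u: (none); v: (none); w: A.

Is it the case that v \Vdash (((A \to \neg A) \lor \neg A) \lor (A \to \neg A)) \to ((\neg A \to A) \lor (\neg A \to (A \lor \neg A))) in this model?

v \Vdash (((A \to \neg A) \lor \neg A) \lor (A \to \neg A)) \to ((\neg A \to A) \lor (\neg A \to (A \lor \neg A))): every world accessible from v that forces ((A \to \neg A) \lor \neg A) \lor (A \to \neg A) (namely v) also forces (\neg A \to A) \lor (\neg A \to (A \lor \neg A)).

Yes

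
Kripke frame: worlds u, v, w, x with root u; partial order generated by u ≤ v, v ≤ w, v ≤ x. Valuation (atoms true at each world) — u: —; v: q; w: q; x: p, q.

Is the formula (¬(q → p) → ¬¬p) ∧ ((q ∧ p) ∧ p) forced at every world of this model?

Not every world: u ⊮ (¬(q → p) → ¬¬p) ∧ ((q ∧ p) ∧ p).
u ⊮ (¬(q → p) → ¬¬p) ∧ ((q ∧ p) ∧ p) since u fails ¬(q → p) → ¬¬p.

No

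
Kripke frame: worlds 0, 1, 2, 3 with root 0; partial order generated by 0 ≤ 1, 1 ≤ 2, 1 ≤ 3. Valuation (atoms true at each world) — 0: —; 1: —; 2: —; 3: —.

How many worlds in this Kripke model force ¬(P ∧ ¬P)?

0: forces it.
1: forces it.
2: forces it.
3: forces it.
Worlds forcing the formula: {0, 1, 2, 3}.

4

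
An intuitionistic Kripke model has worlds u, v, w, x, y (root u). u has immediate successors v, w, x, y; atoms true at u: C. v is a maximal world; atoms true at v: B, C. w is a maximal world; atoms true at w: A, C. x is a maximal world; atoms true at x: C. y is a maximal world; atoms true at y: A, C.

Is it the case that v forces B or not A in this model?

v forces B or not A via the disjunct B.

Yes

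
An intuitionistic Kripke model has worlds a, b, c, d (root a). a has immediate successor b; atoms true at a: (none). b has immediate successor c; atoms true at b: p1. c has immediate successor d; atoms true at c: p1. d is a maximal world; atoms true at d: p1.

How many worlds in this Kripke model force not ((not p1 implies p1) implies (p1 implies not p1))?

a: forces it.
b: forces it.
c: forces it.
d: forces it.
Worlds forcing the formula: {a, b, c, d}.

4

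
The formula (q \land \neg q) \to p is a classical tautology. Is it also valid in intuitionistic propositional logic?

Yes

This is an instance of ex falso quodlibet, which is intuitionistically derivable.
No world can force both q and \neg q, so the antecedent q \land \neg q is never forced and the implication holds vacuously at every world.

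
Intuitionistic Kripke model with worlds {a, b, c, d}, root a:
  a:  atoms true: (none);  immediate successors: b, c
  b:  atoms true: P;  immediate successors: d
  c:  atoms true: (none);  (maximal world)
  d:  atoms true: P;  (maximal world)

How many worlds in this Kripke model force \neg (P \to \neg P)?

2

a: does not force it — a \nVdash \neg (P \to \neg P) since c is accessible from a and c \Vdash P \to \neg P.
b: forces it.
c: does not force it.
d: forces it.
Worlds forcing the formula: {b, d}.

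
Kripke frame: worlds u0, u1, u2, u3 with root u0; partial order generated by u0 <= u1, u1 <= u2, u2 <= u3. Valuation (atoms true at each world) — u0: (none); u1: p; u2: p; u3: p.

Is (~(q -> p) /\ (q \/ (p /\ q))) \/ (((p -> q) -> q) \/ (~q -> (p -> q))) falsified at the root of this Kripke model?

u0 ||- (~(q -> p) /\ (q \/ (p /\ q))) \/ (((p -> q) -> q) \/ (~q -> (p -> q))) via the disjunct ((p -> q) -> q) \/ (~q -> (p -> q)).
So the root u0 forces (~(q -> p) /\ (q \/ (p /\ q))) \/ (((p -> q) -> q) \/ (~q -> (p -> q))); the model is not a countermodel.

No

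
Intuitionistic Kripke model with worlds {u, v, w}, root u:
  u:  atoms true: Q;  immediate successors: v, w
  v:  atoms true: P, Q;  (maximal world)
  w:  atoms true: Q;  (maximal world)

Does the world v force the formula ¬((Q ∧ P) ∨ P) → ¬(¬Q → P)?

Yes

v ⊩ ¬((Q ∧ P) ∨ P) → ¬(¬Q → P) vacuously: no world accessible from v forces the antecedent ¬((Q ∧ P) ∨ P).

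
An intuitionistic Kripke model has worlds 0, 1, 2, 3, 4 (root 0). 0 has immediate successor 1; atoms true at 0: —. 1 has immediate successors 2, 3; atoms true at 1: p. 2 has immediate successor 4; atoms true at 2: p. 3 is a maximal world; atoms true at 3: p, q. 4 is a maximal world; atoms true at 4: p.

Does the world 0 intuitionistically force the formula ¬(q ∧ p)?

No

0 ⊮ ¬(q ∧ p) since 3 is accessible from 0 and 3 ⊩ q ∧ p.
3 ⊩ q ∧ p since 3 forces both conjuncts.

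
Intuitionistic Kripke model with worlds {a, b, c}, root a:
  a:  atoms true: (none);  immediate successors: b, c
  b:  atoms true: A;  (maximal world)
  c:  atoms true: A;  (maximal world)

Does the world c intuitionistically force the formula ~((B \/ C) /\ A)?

Yes

c ||- ~((B \/ C) /\ A): no world accessible from c forces (B \/ C) /\ A.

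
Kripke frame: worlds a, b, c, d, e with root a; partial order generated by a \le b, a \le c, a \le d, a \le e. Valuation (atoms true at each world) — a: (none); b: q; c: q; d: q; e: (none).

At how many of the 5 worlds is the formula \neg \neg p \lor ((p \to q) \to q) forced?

a: does not force it — a \nVdash \neg \neg p \lor ((p \to q) \to q): neither disjunct is forced at a.
b: forces it.
c: forces it.
d: forces it.
e: does not force it — e \nVdash \neg \neg p \lor ((p \to q) \to q): neither disjunct is forced at e.
Worlds forcing the formula: {b, c, d}.

3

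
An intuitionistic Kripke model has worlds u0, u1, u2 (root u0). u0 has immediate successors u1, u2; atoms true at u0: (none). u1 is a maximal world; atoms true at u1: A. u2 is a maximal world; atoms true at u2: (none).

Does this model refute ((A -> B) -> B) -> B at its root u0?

Yes

u0 ||-/- ((A -> B) -> B) -> B: at the accessible world u1, u1 ||- (A -> B) -> B but u1 ||-/- B.
u1 lacks atom B, so u1 ||-/- B.
So the root u0 does not force ((A -> B) -> B) -> B; the model is a countermodel.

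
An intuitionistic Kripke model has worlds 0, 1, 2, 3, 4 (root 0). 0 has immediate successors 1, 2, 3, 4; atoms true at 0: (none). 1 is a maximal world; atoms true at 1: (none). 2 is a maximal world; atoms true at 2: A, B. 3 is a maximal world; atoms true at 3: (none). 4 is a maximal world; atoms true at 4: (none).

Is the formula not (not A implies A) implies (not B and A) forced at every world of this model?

Not every world: 0 does not force not (not A implies A) implies (not B and A).
0 does not force not (not A implies A) implies (not B and A): at the accessible world 1, 1 forces not (not A implies A) but 1 does not force not B and A.
1 does not force not B and A since 1 fails A.

No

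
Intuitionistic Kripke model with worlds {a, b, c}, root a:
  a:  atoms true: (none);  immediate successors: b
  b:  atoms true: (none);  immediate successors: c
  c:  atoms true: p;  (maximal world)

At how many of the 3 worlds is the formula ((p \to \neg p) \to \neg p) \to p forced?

a: does not force it — a \nVdash ((p \to \neg p) \to \neg p) \to p: already at a itself, a \Vdash (p \to \neg p) \to \neg p but a \nVdash p.
b: does not force it.
c: forces it.
Worlds forcing the formula: {c}.

1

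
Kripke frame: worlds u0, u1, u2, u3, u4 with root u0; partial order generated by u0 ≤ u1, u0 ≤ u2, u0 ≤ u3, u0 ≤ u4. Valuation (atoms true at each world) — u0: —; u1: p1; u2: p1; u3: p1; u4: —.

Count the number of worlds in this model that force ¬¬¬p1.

u0: does not force it — u0 ⊮ ¬¬¬p1 since u1 is accessible from u0 and u1 ⊩ ¬¬p1.
u1: does not force it.
u2: does not force it.
u3: does not force it.
u4: forces it.
Worlds forcing the formula: {u4}.

1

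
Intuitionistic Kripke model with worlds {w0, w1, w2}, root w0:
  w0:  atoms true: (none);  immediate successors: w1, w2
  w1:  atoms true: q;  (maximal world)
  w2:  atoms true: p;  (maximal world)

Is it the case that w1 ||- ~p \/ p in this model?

Yes

w1 ||- ~p \/ p via the disjunct ~p.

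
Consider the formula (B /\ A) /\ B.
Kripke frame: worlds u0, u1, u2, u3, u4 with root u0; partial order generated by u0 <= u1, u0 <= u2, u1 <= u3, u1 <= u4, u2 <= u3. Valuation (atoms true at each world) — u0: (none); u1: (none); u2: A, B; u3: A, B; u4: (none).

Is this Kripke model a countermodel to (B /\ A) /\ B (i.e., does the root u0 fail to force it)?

u0 ||-/- (B /\ A) /\ B since u0 fails B /\ A.
So the root u0 does not force (B /\ A) /\ B; the model is a countermodel.

Yes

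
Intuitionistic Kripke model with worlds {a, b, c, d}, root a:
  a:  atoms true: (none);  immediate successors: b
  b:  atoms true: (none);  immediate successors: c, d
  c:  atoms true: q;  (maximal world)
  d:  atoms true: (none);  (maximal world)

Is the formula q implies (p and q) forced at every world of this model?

Not every world: a does not force q implies (p and q).
a does not force q implies (p and q): at the accessible world c, c forces q but c does not force p and q.
c does not force p and q since c fails p.

No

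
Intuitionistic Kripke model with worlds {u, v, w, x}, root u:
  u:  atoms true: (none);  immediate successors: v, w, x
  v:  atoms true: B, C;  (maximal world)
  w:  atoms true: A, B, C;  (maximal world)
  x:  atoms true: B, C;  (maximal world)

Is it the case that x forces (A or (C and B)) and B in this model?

x forces (A or (C and B)) and B since x forces both conjuncts.

Yes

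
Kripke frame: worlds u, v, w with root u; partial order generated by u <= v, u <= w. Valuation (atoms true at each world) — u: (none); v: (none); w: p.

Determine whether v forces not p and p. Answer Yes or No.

v does not force not p and p since v fails p.

No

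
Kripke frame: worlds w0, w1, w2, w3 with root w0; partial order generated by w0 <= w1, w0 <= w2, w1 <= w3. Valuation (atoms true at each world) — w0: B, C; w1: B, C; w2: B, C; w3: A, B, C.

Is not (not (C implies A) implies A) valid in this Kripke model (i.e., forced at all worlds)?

Not every world: w0 does not force not (not (C implies A) implies A).
w0 does not force not (not (C implies A) implies A) since w1 is accessible from w0 and w1 forces not (C implies A) implies A.
w1 forces not (C implies A) implies A vacuously: no world accessible from w1 forces the antecedent not (C implies A).

No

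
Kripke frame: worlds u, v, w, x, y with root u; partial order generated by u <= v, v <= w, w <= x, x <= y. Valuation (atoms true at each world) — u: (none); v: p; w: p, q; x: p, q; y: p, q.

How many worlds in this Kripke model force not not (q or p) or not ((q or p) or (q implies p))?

5

u: forces it.
v: forces it.
w: forces it.
x: forces it.
y: forces it.
Worlds forcing the formula: {u, v, w, x, y}.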